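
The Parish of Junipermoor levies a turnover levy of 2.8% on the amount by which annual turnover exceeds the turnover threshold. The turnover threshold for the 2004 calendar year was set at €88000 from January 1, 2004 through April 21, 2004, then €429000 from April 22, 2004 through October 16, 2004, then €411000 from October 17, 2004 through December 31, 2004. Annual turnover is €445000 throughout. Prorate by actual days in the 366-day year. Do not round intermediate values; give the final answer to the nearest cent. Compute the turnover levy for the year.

January 1 – April 21, 2004: 112 days, exemption €88000 → (€445000 − €88000) × 2.8% × 112/366 = €3058.8852
April 22 – October 16, 2004: 178 days, exemption €429000 → (€445000 − €429000) × 2.8% × 178/366 = €217.8798
October 17 – December 31, 2004: 76 days, exemption €411000 → (€445000 − €411000) × 2.8% × 76/366 = €197.6831
Total = €3474.4481

€3474.45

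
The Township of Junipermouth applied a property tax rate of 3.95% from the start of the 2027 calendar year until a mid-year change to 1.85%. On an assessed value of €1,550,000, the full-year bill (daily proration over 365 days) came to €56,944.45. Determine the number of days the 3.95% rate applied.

Let d = days at the first rate; then 365 − d days at the second rate.
€1,550,000 × [3.95%·d + 1.85%·(365−d)] / 365 = €56,944.45
Solving gives d = 317, so the new rate took effect on 14 Nov 2027.

317 days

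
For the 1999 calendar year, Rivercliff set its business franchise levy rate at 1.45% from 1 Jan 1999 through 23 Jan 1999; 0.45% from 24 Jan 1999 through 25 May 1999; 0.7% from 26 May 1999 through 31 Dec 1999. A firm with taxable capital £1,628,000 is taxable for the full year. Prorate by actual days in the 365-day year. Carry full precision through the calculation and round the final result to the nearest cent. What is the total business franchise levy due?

1 Jan – 23 Jan 1999: 23 days at 1.45% → £1,628,000 × 1.45% × 23/365 = £1,487.5014
24 Jan – 25 May 1999: 122 days at 0.45% → £1,628,000 × 0.45% × 122/365 = £2,448.6904
26 May – 31 Dec 1999: 220 days at 0.7% → £1,628,000 × 0.7% × 220/365 = £6,868.8219
Total = £10,805.0137

£10,805.01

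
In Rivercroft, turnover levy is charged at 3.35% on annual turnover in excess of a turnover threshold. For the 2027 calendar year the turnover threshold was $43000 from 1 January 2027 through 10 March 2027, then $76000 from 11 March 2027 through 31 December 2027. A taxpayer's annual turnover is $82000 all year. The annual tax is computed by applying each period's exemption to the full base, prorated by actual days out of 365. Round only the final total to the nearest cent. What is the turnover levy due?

1 January – 10 March 2027: 69 days, exemption $43000 → ($82000 − $43000) × 3.35% × 69/365 = $246.9822
11 March – 31 December 2027: 296 days, exemption $76000 → ($82000 − $76000) × 3.35% × 296/365 = $163.0027
Total = $409.9849

$409.98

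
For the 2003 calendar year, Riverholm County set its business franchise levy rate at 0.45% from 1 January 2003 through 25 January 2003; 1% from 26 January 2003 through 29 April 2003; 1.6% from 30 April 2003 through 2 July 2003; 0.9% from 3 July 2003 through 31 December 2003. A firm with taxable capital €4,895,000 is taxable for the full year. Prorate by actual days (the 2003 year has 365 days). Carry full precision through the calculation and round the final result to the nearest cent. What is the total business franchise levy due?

€49,815.01

1 January – 25 January 2003: 25 days at 0.45% → €4,895,000 × 0.45% × 25/365 = €1,508.7329
26 January – 29 April 2003: 94 days at 1% → €4,895,000 × 1% × 94/365 = €12,606.3014
30 April – 2 July 2003: 64 days at 1.6% → €4,895,000 × 1.6% × 64/365 = €13,732.8219
3 July – 31 December 2003: 182 days at 0.9% → €4,895,000 × 0.9% × 182/365 = €21,967.1507
Total = €49,815.0068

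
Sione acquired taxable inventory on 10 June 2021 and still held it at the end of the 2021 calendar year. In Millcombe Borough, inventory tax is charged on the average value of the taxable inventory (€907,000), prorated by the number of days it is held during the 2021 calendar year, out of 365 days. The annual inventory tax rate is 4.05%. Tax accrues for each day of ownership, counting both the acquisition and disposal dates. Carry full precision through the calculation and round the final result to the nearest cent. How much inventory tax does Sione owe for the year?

Days held (10 June – 31 December 2021): 205 out of 365
Tax = €907,000 × 4.05% × 205/365 = €20,631.1438

€20,631.14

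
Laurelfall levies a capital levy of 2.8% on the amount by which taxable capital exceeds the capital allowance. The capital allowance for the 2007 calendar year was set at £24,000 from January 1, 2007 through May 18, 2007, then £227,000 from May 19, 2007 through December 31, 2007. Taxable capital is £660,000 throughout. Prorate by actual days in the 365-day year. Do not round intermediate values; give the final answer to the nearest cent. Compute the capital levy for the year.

January 1 – May 18, 2007: 138 days, exemption £24,000 → (£660,000 − £24,000) × 2.8% × 138/365 = £6,732.8877
May 19 – December 31, 2007: 227 days, exemption £227,000 → (£660,000 − £227,000) × 2.8% × 227/365 = £7,540.1315
Total = £14,273.0192

£14,273.02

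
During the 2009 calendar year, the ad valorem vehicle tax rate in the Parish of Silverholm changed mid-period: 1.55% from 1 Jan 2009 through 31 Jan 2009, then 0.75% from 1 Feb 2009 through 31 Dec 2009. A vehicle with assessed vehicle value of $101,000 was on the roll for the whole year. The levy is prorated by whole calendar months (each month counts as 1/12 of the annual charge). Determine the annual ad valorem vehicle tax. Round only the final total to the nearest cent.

1 Jan – 31 Jan 2009: 1 month at 1.55% → $101,000 × 1.55% × 1/12 = $130.4583
1 Feb – 31 Dec 2009: 11 months at 0.75% → $101,000 × 0.75% × 11/12 = $694.3750
Total = $824.8333

$824.83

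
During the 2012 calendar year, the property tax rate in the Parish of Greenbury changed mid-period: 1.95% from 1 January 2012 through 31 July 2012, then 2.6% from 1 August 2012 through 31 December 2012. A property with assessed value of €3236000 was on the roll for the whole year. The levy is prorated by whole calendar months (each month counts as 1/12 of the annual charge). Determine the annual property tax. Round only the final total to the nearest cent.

€71866.17

1 January – 31 July 2012: 7 months at 1.95% → €3236000 × 1.95% × 7/12 = €36809.5000
1 August – 31 December 2012: 5 months at 2.6% → €3236000 × 2.6% × 5/12 = €35056.6667
Total = €71866.1667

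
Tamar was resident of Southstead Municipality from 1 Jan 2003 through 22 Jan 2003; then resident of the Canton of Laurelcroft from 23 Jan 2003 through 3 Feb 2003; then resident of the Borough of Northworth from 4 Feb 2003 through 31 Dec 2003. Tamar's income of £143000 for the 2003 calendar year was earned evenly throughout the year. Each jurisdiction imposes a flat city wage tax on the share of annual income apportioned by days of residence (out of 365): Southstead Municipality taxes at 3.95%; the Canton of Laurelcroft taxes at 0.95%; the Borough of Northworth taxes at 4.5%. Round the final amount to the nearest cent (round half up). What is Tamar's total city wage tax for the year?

Southstead Municipality, 1 Jan – 22 Jan 2003: 22 days → £143000 × 3.95% × 22/365 = £340.4575
The Canton of Laurelcroft, 23 Jan – 3 Feb 2003: 12 days → £143000 × 0.95% × 12/365 = £44.6630
The Borough of Northworth, 4 Feb – 31 Dec 2003: 331 days → £143000 × 4.5% × 331/365 = £5835.5753
Total = £6220.6959

£6220.70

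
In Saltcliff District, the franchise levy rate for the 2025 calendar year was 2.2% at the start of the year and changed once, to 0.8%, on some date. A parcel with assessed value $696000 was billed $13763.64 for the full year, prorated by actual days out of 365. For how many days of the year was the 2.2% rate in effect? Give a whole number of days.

307 days

Let d = days at the first rate; then 365 − d days at the second rate.
$696000 × [2.2%·d + 0.8%·(365−d)] / 365 = $13763.64
Solving gives d = 307, so the new rate took effect on November 4, 2025.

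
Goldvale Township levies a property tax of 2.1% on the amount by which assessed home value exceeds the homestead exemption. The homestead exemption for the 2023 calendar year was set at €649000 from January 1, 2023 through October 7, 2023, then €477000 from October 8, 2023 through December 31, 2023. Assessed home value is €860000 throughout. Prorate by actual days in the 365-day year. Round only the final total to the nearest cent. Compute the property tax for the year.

€5272.15

January 1 – October 7, 2023: 280 days, exemption €649000 → (€860000 − €649000) × 2.1% × 280/365 = €3399.1233
October 8 – December 31, 2023: 85 days, exemption €477000 → (€860000 − €477000) × 2.1% × 85/365 = €1873.0274
Total = €5272.1507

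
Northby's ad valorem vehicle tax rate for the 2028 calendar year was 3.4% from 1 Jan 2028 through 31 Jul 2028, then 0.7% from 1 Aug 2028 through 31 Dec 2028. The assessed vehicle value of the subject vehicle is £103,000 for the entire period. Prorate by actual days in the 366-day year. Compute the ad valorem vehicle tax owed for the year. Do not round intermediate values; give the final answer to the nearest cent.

1 Jan – 31 Jul 2028: 213 days at 3.4% → £103,000 × 3.4% × 213/366 = £2,038.0492
1 Aug – 31 Dec 2028: 153 days at 0.7% → £103,000 × 0.7% × 153/366 = £301.4016
Total = £2,339.4508

£2,339.45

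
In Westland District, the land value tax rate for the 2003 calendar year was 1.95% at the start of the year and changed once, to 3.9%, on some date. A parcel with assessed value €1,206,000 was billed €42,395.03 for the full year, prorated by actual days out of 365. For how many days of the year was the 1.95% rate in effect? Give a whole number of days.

72 days

Let d = days at the first rate; then 365 − d days at the second rate.
€1,206,000 × [1.95%·d + 3.9%·(365−d)] / 365 = €42,395.03
Solving gives d = 72, so the new rate took effect on 14 March 2003.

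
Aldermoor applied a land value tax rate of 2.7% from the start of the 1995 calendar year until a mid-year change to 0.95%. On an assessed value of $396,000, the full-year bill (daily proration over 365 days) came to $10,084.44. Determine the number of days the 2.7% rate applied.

Let d = days at the first rate; then 365 − d days at the second rate.
$396,000 × [2.7%·d + 0.95%·(365−d)] / 365 = $10,084.44
Solving gives d = 333, so the new rate took effect on 30 Nov 1995.

333 days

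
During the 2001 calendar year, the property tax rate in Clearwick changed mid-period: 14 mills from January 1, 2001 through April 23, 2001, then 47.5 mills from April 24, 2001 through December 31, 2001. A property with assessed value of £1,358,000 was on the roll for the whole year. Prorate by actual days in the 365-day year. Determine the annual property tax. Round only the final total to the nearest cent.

£50,420.87

January 1 – April 23, 2001: 113 days at 14 mills → £1,358,000 × 1.4% × 113/365 = £5,885.9068
April 24 – December 31, 2001: 252 days at 47.5 mills → £1,358,000 × 4.75% × 252/365 = £44,534.9589
Total = £50,420.8658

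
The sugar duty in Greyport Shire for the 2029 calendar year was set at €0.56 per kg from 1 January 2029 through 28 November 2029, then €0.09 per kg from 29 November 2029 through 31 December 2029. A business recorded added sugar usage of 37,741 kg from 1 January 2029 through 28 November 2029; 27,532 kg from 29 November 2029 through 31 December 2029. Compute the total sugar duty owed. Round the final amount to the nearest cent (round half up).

€23,612.84

1 January – 28 November 2029: 37,741 kg at €0.56/kg → €21,134.96
29 November – 31 December 2029: 27,532 kg at €0.09/kg → €2,477.88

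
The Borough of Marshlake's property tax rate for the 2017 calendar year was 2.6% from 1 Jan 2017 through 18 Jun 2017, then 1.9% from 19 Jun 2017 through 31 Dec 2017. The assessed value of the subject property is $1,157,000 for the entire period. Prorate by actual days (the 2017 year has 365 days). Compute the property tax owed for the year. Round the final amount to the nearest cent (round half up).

$25,732.95

1 Jan – 18 Jun 2017: 169 days at 2.6% → $1,157,000 × 2.6% × 169/365 = $13,928.3781
19 Jun – 31 Dec 2017: 196 days at 1.9% → $1,157,000 × 1.9% × 196/365 = $11,804.5699
Total = $25,732.9479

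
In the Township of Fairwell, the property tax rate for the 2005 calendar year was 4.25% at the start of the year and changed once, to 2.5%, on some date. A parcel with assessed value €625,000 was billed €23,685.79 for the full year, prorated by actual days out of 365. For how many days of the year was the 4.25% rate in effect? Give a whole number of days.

269 days

Let d = days at the first rate; then 365 − d days at the second rate.
€625,000 × [4.25%·d + 2.5%·(365−d)] / 365 = €23,685.79
Solving gives d = 269, so the new rate took effect on 27 Sep 2005.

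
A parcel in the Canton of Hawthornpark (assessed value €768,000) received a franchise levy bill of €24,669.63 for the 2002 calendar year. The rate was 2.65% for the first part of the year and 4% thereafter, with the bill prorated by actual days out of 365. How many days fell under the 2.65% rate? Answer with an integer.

213 days

Let d = days at the first rate; then 365 − d days at the second rate.
€768,000 × [2.65%·d + 4%·(365−d)] / 365 = €24,669.63
Solving gives d = 213, so the new rate took effect on 2 August 2002.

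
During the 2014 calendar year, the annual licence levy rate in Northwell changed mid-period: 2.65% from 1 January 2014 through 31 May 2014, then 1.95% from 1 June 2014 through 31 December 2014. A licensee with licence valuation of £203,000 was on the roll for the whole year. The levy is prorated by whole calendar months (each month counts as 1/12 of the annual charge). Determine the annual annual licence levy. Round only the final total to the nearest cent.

1 January – 31 May 2014: 5 months at 2.65% → £203,000 × 2.65% × 5/12 = £2,241.4583
1 June – 31 December 2014: 7 months at 1.95% → £203,000 × 1.95% × 7/12 = £2,309.1250
Total = £4,550.5833

£4,550.58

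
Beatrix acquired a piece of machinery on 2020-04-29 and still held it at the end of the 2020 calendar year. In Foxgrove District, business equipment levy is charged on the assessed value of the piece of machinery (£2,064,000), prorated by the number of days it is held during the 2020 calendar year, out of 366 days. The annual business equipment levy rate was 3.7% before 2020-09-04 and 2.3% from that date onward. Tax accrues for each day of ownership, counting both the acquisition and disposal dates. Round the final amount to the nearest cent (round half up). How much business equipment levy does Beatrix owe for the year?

£42,142.82

2020-04-29 to 2020-09-03: 128 days at 3.7% → £2,064,000 × 3.7% × 128/366 = £26,707.9344
2020-09-04 to 2020-12-31: 119 days at 2.3% → £2,064,000 × 2.3% × 119/366 = £15,434.8852
Total = £42,142.8197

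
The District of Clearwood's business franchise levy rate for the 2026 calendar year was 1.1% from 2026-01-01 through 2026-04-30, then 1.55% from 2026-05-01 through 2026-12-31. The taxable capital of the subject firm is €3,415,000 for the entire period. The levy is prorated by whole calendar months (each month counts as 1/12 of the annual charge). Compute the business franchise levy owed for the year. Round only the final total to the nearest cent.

2026-01-01 to 2026-04-30: 4 months at 1.1% → €3,415,000 × 1.1% × 4/12 = €12,521.6667
2026-05-01 to 2026-12-31: 8 months at 1.55% → €3,415,000 × 1.55% × 8/12 = €35,288.3333
Total = €47,810.0000

€47,810.00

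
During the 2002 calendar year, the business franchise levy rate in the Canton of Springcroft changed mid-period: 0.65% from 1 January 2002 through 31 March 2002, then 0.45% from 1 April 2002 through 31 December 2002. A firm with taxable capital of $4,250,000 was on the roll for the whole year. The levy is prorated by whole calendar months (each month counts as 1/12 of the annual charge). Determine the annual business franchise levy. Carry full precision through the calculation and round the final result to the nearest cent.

1 January – 31 March 2002: 3 months at 0.65% → $4,250,000 × 0.65% × 3/12 = $6,906.2500
1 April – 31 December 2002: 9 months at 0.45% → $4,250,000 × 0.45% × 9/12 = $14,343.7500
Total = $21,250.0000

$21,250.00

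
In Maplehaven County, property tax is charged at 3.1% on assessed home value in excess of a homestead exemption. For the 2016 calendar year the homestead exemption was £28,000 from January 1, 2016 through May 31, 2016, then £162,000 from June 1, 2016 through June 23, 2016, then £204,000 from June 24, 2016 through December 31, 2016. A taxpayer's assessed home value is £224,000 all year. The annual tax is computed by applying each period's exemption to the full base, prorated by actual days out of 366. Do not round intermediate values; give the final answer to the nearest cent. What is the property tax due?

January 1 – May 31, 2016: 152 days, exemption £28,000 → (£224,000 − £28,000) × 3.1% × 152/366 = £2,523.3661
June 1 – June 23, 2016: 23 days, exemption £162,000 → (£224,000 − £162,000) × 3.1% × 23/366 = £120.7814
June 24 – December 31, 2016: 191 days, exemption £204,000 → (£224,000 − £204,000) × 3.1% × 191/366 = £323.5519
Total = £2,967.6995

£2,967.70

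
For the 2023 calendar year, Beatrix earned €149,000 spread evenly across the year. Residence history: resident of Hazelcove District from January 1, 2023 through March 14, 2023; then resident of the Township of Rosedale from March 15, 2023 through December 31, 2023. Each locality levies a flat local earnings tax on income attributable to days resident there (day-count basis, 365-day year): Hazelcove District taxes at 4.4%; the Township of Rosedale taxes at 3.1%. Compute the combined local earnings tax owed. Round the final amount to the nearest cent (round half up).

Hazelcove District, January 1 – March 14, 2023: 73 days → €149,000 × 4.4% × 73/365 = €1,311.2000
The Township of Rosedale, March 15 – December 31, 2023: 292 days → €149,000 × 3.1% × 292/365 = €3,695.2000
Total = €5,006.4000

€5,006.40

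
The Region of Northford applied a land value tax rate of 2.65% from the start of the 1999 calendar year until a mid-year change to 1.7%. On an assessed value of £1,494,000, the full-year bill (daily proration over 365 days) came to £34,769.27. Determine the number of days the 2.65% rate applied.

Let d = days at the first rate; then 365 − d days at the second rate.
£1,494,000 × [2.65%·d + 1.7%·(365−d)] / 365 = £34,769.27
Solving gives d = 241, so the new rate took effect on 30 Aug 1999.

241 days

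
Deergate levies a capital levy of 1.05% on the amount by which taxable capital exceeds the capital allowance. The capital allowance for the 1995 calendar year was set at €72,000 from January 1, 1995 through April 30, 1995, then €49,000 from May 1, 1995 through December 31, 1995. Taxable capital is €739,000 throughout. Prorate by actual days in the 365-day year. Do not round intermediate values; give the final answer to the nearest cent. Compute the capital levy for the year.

€7,165.60

January 1 – April 30, 1995: 120 days, exemption €72,000 → (€739,000 − €72,000) × 1.05% × 120/365 = €2,302.5205
May 1 – December 31, 1995: 245 days, exemption €49,000 → (€739,000 − €49,000) × 1.05% × 245/365 = €4,863.0822
Total = €7,165.6027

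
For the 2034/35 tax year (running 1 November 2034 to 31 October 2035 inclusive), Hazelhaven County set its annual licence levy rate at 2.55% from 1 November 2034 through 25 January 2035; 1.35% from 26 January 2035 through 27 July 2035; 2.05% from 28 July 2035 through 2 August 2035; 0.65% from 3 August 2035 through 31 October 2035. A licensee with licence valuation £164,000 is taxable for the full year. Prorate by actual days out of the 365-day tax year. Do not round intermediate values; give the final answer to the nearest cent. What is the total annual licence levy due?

1 November 2034 – 25 January 2035: 86 days at 2.55% → £164,000 × 2.55% × 86/365 = £985.3479
26 January – 27 July 2035: 183 days at 1.35% → £164,000 × 1.35% × 183/365 = £1,110.0329
28 July – 2 August 2035: 6 days at 2.05% → £164,000 × 2.05% × 6/365 = £55.2658
3 August – 31 October 2035: 90 days at 0.65% → £164,000 × 0.65% × 90/365 = £262.8493
Total = £2,413.4959

£2,413.50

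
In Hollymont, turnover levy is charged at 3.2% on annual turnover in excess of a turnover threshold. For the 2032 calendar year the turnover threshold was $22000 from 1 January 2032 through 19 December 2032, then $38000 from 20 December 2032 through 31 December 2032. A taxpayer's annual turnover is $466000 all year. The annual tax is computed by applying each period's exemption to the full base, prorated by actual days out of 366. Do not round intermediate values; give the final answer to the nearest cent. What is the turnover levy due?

1 January – 19 December 2032: 354 days, exemption $22000 → ($466000 − $22000) × 3.2% × 354/366 = $13742.1639
20 December – 31 December 2032: 12 days, exemption $38000 → ($466000 − $38000) × 3.2% × 12/366 = $449.0492
Total = $14191.2131

$14191.21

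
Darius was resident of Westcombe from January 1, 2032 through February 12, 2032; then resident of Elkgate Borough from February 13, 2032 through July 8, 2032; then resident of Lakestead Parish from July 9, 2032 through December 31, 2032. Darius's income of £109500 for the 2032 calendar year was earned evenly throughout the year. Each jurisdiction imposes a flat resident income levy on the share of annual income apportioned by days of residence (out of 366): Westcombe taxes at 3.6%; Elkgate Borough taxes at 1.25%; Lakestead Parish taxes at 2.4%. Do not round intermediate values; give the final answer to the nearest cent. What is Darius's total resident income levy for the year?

Westcombe, January 1 – February 12, 2032: 43 days → £109500 × 3.6% × 43/366 = £463.1311
Elkgate Borough, February 13 – July 8, 2032: 147 days → £109500 × 1.25% × 147/366 = £549.7439
Lakestead Parish, July 9 – December 31, 2032: 176 days → £109500 × 2.4% × 176/366 = £1263.7377
Total = £2276.6127

£2276.61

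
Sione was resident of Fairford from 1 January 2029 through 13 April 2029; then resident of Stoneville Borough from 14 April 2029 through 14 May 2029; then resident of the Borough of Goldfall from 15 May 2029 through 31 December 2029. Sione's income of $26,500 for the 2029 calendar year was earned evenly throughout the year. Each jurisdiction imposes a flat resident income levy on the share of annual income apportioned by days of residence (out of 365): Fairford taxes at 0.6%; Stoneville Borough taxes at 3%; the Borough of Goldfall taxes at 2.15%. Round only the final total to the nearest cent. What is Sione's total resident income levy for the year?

Fairford, 1 January – 13 April 2029: 103 days → $26,500 × 0.6% × 103/365 = $44.8685
Stoneville Borough, 14 April – 14 May 2029: 31 days → $26,500 × 3% × 31/365 = $67.5205
The Borough of Goldfall, 15 May – 31 December 2029: 231 days → $26,500 × 2.15% × 231/365 = $360.5815
Total = $472.9705

$472.97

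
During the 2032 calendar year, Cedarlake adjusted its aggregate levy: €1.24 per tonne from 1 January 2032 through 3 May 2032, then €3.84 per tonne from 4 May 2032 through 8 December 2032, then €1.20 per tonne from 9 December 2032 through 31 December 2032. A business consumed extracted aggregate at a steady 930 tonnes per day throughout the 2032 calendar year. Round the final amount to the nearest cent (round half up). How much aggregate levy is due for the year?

€950757.60

1 January – 3 May 2032: 124 days × 930 tonnes/day = 115,320 tonnes at €1.24/tonne → €142996.80
4 May – 8 December 2032: 219 days × 930 tonnes/day = 203,670 tonnes at €3.84/tonne → €782092.80
9 December – 31 December 2032: 23 days × 930 tonnes/day = 21,390 tonnes at €1.20/tonne → €25668.00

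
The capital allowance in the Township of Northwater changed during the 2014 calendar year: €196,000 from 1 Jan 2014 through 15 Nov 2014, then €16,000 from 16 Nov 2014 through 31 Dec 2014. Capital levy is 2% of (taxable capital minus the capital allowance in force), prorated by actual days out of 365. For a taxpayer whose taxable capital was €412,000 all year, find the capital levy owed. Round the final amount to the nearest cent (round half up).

1 Jan – 15 Nov 2014: 319 days, exemption €196,000 → (€412,000 − €196,000) × 2% × 319/365 = €3,775.5616
16 Nov – 31 Dec 2014: 46 days, exemption €16,000 → (€412,000 − €16,000) × 2% × 46/365 = €998.1370
Total = €4,773.6986

€4,773.70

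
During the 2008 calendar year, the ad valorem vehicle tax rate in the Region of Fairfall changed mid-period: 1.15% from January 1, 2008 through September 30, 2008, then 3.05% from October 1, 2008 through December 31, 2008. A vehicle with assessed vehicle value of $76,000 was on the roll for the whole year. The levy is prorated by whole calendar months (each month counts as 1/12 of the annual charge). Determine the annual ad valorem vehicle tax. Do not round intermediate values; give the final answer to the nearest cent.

January 1 – September 30, 2008: 9 months at 1.15% → $76,000 × 1.15% × 9/12 = $655.5000
October 1 – December 31, 2008: 3 months at 3.05% → $76,000 × 3.05% × 3/12 = $579.5000
Total = $1,235.0000

$1,235.00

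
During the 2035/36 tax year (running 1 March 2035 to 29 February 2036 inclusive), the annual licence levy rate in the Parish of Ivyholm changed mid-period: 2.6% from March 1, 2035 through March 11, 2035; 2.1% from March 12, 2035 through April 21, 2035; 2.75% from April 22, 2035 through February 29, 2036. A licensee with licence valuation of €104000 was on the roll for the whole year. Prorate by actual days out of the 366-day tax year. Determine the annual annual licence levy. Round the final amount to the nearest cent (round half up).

€2779.58

March 1 – March 11, 2035: 11 days at 2.6% → €104000 × 2.6% × 11/366 = €81.2678
March 12 – April 21, 2035: 41 days at 2.1% → €104000 × 2.1% × 41/366 = €244.6557
April 22, 2035 – February 29, 2036: 314 days at 2.75% → €104000 × 2.75% × 314/366 = €2453.6612
Total = €2779.5847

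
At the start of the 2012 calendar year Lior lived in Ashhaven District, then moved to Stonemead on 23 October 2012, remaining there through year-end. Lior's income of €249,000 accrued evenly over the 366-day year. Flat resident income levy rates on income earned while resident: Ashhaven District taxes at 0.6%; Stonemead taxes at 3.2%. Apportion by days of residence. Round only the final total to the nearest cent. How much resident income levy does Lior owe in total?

Ashhaven District, 1 January – 22 October 2012: 296 days → €249,000 × 0.6% × 296/366 = €1,208.2623
Stonemead, 23 October – 31 December 2012: 70 days → €249,000 × 3.2% × 70/366 = €1,523.9344
Total = €2,732.1967

€2,732.20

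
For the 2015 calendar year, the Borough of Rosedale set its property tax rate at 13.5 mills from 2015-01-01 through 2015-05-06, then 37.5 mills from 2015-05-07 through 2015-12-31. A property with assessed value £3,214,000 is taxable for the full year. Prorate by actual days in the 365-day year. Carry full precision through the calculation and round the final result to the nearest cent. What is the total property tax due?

£93,897.23

2015-01-01 to 2015-05-06: 126 days at 13.5 mills → £3,214,000 × 1.35% × 126/365 = £14,978.1205
2015-05-07 to 2015-12-31: 239 days at 37.5 mills → £3,214,000 × 3.75% × 239/365 = £78,919.1096
Total = £93,897.2301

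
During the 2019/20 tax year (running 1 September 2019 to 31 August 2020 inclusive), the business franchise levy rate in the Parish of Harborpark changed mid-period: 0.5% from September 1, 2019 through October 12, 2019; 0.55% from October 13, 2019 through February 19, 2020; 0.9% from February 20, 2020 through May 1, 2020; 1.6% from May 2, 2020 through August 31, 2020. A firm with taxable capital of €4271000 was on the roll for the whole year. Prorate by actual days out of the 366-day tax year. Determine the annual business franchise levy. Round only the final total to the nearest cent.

€41134.63

September 1 – October 12, 2019: 42 days at 0.5% → €4271000 × 0.5% × 42/366 = €2450.5738
October 13, 2019 – February 19, 2020: 130 days at 0.55% → €4271000 × 0.55% × 130/366 = €8343.6202
February 20 – May 1, 2020: 72 days at 0.9% → €4271000 × 0.9% × 72/366 = €7561.7705
May 2 – August 31, 2020: 122 days at 1.6% → €4271000 × 1.6% × 122/366 = €22778.6667
Total = €41134.6311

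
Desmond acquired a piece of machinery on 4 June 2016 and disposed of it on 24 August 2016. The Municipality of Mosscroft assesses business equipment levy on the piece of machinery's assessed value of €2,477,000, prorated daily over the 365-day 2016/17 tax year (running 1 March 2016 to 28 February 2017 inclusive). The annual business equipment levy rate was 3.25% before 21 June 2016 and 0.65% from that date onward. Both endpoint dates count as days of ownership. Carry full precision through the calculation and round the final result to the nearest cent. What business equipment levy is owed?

€6,616.64

4 June – 20 June 2016: 17 days at 3.25% → €2,477,000 × 3.25% × 17/365 = €3,749.4315
21 June – 24 August 2016: 65 days at 0.65% → €2,477,000 × 0.65% × 65/365 = €2,867.2123
Total = €6,616.6438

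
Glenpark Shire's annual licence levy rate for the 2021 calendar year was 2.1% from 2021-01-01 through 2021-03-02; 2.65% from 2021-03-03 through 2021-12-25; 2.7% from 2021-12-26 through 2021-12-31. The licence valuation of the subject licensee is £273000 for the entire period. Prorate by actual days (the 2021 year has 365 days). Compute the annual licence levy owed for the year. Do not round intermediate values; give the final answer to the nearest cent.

£6985.81

2021-01-01 to 2021-03-02: 61 days at 2.1% → £273000 × 2.1% × 61/365 = £958.1178
2021-03-03 to 2021-12-25: 298 days at 2.65% → £273000 × 2.65% × 298/365 = £5906.5233
2021-12-26 to 2021-12-31: 6 days at 2.7% → £273000 × 2.7% × 6/365 = £121.1671
Total = £6985.8082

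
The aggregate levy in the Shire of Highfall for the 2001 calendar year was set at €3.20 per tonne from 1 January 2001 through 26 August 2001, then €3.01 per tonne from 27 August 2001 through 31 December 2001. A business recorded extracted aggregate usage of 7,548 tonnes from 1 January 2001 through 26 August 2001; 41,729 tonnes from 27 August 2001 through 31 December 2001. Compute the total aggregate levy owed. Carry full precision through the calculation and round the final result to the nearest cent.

1 January – 26 August 2001: 7,548 tonnes at €3.20/tonne → €24,153.60
27 August – 31 December 2001: 41,729 tonnes at €3.01/tonne → €125,604.29

€149,757.89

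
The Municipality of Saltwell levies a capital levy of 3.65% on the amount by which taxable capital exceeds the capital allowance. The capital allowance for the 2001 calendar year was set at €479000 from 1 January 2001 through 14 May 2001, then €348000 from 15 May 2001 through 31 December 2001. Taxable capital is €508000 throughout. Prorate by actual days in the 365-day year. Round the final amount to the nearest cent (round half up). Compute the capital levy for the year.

1 January – 14 May 2001: 134 days, exemption €479000 → (€508000 − €479000) × 3.65% × 134/365 = €388.6000
15 May – 31 December 2001: 231 days, exemption €348000 → (€508000 − €348000) × 3.65% × 231/365 = €3696.0000
Total = €4084.6000

€4084.60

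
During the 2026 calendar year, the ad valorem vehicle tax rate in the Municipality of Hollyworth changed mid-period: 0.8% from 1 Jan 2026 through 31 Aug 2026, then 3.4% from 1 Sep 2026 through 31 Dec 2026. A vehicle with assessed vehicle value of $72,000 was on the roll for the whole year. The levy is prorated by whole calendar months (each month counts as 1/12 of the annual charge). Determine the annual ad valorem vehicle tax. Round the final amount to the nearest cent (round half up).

$1,200.00

1 Jan – 31 Aug 2026: 8 months at 0.8% → $72,000 × 0.8% × 8/12 = $384.0000
1 Sep – 31 Dec 2026: 4 months at 3.4% → $72,000 × 3.4% × 4/12 = $816.0000
Total = $1,200.0000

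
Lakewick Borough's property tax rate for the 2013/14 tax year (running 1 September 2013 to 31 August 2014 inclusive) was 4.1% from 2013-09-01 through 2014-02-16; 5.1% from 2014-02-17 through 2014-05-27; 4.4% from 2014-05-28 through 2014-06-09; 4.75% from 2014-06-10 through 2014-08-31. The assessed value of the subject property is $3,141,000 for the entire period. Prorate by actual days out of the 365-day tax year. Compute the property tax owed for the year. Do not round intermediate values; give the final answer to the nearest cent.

2013-09-01 to 2014-02-16: 169 days at 4.1% → $3,141,000 × 4.1% × 169/365 = $59,627.3671
2014-02-17 to 2014-05-27: 100 days at 5.1% → $3,141,000 × 5.1% × 100/365 = $43,887.9452
2014-05-28 to 2014-06-09: 13 days at 4.4% → $3,141,000 × 4.4% × 13/365 = $4,922.3342
2014-06-10 to 2014-08-31: 83 days at 4.75% → $3,141,000 × 4.75% × 83/365 = $33,927.1027
Total = $142,364.7493

$142,364.75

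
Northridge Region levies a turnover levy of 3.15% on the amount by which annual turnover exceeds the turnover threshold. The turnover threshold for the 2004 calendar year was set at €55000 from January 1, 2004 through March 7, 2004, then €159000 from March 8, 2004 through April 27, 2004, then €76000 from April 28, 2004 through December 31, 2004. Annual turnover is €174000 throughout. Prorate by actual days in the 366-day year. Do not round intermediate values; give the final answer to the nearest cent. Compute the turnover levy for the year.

€2843.78

January 1 – March 7, 2004: 67 days, exemption €55000 → (€174000 − €55000) × 3.15% × 67/366 = €686.2008
March 8 – April 27, 2004: 51 days, exemption €159000 → (€174000 − €159000) × 3.15% × 51/366 = €65.8402
April 28 – December 31, 2004: 248 days, exemption €76000 → (€174000 − €76000) × 3.15% × 248/366 = €2091.7377
Total = €2843.7787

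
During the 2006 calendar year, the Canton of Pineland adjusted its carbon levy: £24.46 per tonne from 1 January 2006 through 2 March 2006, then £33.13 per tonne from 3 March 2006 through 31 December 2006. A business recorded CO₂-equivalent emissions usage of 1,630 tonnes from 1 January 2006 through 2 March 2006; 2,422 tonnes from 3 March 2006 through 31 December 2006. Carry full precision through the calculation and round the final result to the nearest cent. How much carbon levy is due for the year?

£120,110.66

1 January – 2 March 2006: 1,630 tonnes at £24.46/tonne → £39,869.80
3 March – 31 December 2006: 2,422 tonnes at £33.13/tonne → £80,240.86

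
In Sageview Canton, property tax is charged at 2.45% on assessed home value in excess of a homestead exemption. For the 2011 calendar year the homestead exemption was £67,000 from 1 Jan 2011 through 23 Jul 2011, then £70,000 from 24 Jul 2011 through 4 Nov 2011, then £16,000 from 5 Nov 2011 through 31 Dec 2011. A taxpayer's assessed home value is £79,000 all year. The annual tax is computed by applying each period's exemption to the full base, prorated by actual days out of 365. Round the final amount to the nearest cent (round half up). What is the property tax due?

£468.18

1 Jan – 23 Jul 2011: 204 days, exemption £67,000 → (£79,000 − £67,000) × 2.45% × 204/365 = £164.3178
24 Jul – 4 Nov 2011: 104 days, exemption £70,000 → (£79,000 − £70,000) × 2.45% × 104/365 = £62.8274
5 Nov – 31 Dec 2011: 57 days, exemption £16,000 → (£79,000 − £16,000) × 2.45% × 57/365 = £241.0397
Total = £468.1849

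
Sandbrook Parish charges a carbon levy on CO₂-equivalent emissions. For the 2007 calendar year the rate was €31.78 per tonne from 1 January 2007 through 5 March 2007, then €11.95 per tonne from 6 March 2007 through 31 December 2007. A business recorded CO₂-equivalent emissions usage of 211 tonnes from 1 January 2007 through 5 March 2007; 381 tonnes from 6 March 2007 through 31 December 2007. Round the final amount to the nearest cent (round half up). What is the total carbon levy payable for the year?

€11258.53

1 January – 5 March 2007: 211 tonnes at €31.78/tonne → €6705.58
6 March – 31 December 2007: 381 tonnes at €11.95/tonne → €4552.95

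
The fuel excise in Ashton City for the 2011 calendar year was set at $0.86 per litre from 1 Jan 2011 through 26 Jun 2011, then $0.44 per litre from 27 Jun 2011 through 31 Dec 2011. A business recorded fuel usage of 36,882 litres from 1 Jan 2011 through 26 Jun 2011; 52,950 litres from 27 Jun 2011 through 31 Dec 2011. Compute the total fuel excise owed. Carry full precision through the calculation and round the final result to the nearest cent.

1 Jan – 26 Jun 2011: 36,882 litres at $0.86/litre → $31,718.52
27 Jun – 31 Dec 2011: 52,950 litres at $0.44/litre → $23,298.00

$55,016.52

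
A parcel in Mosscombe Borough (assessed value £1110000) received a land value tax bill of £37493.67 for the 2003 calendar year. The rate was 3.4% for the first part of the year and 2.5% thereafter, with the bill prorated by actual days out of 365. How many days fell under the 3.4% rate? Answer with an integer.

356 days

Let d = days at the first rate; then 365 − d days at the second rate.
£1110000 × [3.4%·d + 2.5%·(365−d)] / 365 = £37493.67
Solving gives d = 356, so the new rate took effect on 23 Dec 2003.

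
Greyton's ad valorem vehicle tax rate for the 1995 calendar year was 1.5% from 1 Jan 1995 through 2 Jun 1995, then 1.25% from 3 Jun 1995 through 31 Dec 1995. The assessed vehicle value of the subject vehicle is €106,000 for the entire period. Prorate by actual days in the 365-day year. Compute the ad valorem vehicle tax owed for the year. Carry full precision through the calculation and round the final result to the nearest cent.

1 Jan – 2 Jun 1995: 153 days at 1.5% → €106,000 × 1.5% × 153/365 = €666.4932
3 Jun – 31 Dec 1995: 212 days at 1.25% → €106,000 × 1.25% × 212/365 = €769.5890
Total = €1,436.0822

€1,436.08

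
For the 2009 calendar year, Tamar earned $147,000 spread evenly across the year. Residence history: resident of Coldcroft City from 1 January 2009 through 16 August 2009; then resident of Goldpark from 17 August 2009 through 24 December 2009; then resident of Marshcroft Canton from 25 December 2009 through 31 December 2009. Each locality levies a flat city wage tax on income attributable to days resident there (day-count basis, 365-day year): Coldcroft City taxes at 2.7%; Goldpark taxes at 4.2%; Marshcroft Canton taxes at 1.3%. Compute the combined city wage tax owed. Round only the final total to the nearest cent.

$4,714.87

Coldcroft City, 1 January – 16 August 2009: 228 days → $147,000 × 2.7% × 228/365 = $2,479.2658
Goldpark, 17 August – 24 December 2009: 130 days → $147,000 × 4.2% × 130/365 = $2,198.9589
Marshcroft Canton, 25 December – 31 December 2009: 7 days → $147,000 × 1.3% × 7/365 = $36.6493
Total = $4,714.8740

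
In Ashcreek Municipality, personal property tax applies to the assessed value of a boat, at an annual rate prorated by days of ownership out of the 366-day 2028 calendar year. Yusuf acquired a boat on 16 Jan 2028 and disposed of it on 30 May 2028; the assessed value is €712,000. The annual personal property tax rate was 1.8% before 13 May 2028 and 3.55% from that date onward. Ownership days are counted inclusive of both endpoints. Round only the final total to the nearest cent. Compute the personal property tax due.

16 Jan – 12 May 2028: 118 days at 1.8% → €712,000 × 1.8% × 118/366 = €4,131.9344
13 May – 30 May 2028: 18 days at 3.55% → €712,000 × 3.55% × 18/366 = €1,243.0820
Total = €5,375.0164

€5,375.02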